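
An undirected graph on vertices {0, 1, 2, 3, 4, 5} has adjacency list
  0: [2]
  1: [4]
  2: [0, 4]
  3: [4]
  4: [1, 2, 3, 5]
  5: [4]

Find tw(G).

A width-1 tree decomposition is:
Bags: B1 = {0, 2}  B2 = {2, 4}  B3 = {3, 4}  B4 = {1, 4}  B5 = {4, 5}
Tree: B1–B2, B2–B3, B2–B4, B4–B5
Every bag has size at most 2, so the width is 2 − 1 = 1 and tw(G) ≤ 1. G has an edge, so its treewidth is at least 1. Combining the bounds, tw(G) = 1.

1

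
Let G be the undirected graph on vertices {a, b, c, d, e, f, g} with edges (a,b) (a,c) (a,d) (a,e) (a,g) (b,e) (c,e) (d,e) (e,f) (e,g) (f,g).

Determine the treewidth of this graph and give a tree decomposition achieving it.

Treewidth 2.
One such decomposition:
Bags: B1 = {a, e, g}  B2 = {e, f, g}  B3 = {a, b, e}  B4 = {a, d, e}  B5 = {a, c, e}
Tree: B1–B2, B1–B3, B3–B4, B4–B5

Each bag holds 3 vertices, so the decomposition has width 2, which upper-bounds the treewidth. On the other hand G contains the 3-clique {a, d, e}. A clique must lie in a single bag of any decomposition, so no decomposition can have width below 2. Hence tw(G) = 2 exactly.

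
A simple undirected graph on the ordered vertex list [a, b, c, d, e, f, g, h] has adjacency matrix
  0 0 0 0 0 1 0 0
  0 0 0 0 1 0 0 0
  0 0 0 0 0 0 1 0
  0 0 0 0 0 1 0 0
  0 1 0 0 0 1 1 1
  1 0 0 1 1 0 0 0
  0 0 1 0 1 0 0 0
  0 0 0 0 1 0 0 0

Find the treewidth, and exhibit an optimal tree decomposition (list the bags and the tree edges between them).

Treewidth 1.
Bags: B1 = {d, f}  B2 = {e, f}  B3 = {b, e}  B4 = {a, f}  B5 = {e, h}  B6 = {e, g}  B7 = {c, g}
Tree: B1–B2, B2–B3, B1–B4, B3–B5, B5–B6, B6–B7

Each bag holds 2 vertices, so the decomposition has width 1, which upper-bounds the treewidth. Since G has at least one edge (e.g. d–f), it is not an edgeless graph, so tw(G) ≥ 1. The upper and lower bounds meet at 1, so that is the treewidth.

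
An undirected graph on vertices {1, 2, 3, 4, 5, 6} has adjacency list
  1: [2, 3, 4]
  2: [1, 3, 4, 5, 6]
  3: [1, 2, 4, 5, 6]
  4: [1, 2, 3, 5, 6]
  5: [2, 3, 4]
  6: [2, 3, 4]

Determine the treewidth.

A width-3 tree decomposition is:
Bags: B1 = {2, 3, 4, 5}  B2 = {1, 2, 3, 4}  B3 = {2, 3, 4, 6}
Tree: B1–B2, B2–B3
Each bag holds 4 vertices, so the decomposition has width 3, which upper-bounds the treewidth. On the other hand G contains the 4-clique {1, 2, 3, 4}. A clique must lie in a single bag of any decomposition, so no decomposition can have width below 3. Combining the bounds, tw(G) = 3.

3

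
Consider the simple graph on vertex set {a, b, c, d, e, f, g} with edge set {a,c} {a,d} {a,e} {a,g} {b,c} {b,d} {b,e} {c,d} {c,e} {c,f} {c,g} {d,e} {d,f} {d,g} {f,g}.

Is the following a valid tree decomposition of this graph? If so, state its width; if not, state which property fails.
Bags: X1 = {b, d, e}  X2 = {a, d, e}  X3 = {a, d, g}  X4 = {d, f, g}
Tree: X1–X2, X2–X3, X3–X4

A tree decomposition must satisfy three properties: every vertex lies in some bag; for every edge, both endpoints lie together in some bag; and for every vertex, the bags containing it form a connected subtree. Here vertex c appears in no bag, so the decomposition is invalid.

No — vertex c appears in no bag.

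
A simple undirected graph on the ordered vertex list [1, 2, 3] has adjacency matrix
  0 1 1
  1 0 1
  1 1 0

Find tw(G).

2

A width-2 tree decomposition is:
Bags: B1 = {1, 2, 3}
Tree: (single bag)
A single bag containing all 3 vertices is trivially a valid decomposition of width 2. For the lower bound, the 3 vertices {1, 2, 3} are pairwise adjacent, and any tree decomposition puts a clique entirely inside one bag — forcing width ≥ 2. Therefore the treewidth is 2.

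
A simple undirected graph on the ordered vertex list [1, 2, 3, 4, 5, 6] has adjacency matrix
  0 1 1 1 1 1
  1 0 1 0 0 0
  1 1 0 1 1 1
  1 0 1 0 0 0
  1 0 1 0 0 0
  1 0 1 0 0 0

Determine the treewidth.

A width-2 tree decomposition is:
Bags: B1 = {1, 3, 5}  B2 = {1, 3, 4}  B3 = {1, 2, 3}  B4 = {1, 3, 6}
Tree: B1–B2, B1–B3, B2–B4
The largest bag has 3 vertices, giving width 2; this decomposition certifies tw(G) ≤ 2. On the other hand G contains the 3-clique {1, 2, 3}. A clique must lie in a single bag of any decomposition, so no decomposition can have width below 2. Combining the bounds, tw(G) = 2.

2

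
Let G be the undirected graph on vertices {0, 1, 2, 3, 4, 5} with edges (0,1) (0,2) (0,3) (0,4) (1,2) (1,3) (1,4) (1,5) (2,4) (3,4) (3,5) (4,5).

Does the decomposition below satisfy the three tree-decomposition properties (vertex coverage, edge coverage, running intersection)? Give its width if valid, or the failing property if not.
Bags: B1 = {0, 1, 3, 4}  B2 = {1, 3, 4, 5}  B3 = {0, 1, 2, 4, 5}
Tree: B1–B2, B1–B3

No — bags containing vertex 5 are not connected in the tree.

A tree decomposition must satisfy three properties: every vertex lies in some bag; for every edge, both endpoints lie together in some bag; and for every vertex, the bags containing it form a connected subtree. Here bags containing vertex 5 are not connected in the tree, so the decomposition is invalid.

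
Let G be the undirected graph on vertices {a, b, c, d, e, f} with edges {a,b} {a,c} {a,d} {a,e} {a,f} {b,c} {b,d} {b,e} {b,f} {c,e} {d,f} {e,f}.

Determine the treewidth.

A width-3 tree decomposition is:
Bags: B1 = {a, b, d, f}  B2 = {a, b, e, f}  B3 = {a, b, c, e}
Tree: B1–B2, B2–B3
Each bag holds 4 vertices, so the decomposition has width 3, which upper-bounds the treewidth. Conversely, {a, b, d, f} is a clique of size 4, and the vertices of any clique must share a bag in every tree decomposition; so some bag has ≥ 4 vertices and tw(G) ≥ 3. The upper and lower bounds meet at 3, so that is the treewidth.

3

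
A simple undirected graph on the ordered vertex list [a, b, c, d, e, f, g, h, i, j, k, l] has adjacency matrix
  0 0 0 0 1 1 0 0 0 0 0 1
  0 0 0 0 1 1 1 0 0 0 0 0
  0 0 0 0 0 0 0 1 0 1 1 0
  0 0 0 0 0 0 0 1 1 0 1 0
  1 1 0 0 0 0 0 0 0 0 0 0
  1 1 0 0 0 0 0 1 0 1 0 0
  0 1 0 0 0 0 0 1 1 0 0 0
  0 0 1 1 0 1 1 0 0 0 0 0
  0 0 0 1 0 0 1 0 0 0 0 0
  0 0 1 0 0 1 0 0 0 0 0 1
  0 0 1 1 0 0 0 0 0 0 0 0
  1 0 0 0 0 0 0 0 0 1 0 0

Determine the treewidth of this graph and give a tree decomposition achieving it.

Treewidth 3.
One such decomposition:
Bags: B1 = {c, d, i, k}  B2 = {c, d, h, i}  B3 = {c, g, h, i}  B4 = {c, g, h, j}  B5 = {f, g, h, j}  B6 = {b, f, g, j}  B7 = {b, f, j, l}  B8 = {a, b, f, l}  B9 = {a, b, e, l}
Tree: B1–B2, B2–B3, B3–B4, B4–B5, B5–B6, B6–B7, B7–B8, B8–B9

Every bag has size at most 4, so the width is 4 − 1 = 3 and tw(G) ≤ 3. For the lower bound: the 4 vertex sets {d,i,k}, {c}, {h}, {b,f,g,j} are disjoint, each induces a connected subgraph, and every pair is joined by at least one edge of G. Contracting each set to a single vertex therefore yields K_{4} as a minor, and since treewidth is minor-monotone, tw(G) ≥ tw(K_{4}) = 3. Therefore the treewidth is 3.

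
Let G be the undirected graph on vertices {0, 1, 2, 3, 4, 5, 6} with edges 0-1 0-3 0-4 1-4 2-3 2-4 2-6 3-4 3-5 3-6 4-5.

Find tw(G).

A width-2 tree decomposition is:
Bags: B1 = {3, 4, 5}  B2 = {2, 3, 4}  B3 = {0, 3, 4}  B4 = {2, 3, 6}  B5 = {0, 1, 4}
Tree: B1–B2, B1–B3, B2–B4, B3–B5
Every bag has size at most 3, so the width is 3 − 1 = 2 and tw(G) ≤ 2. For the lower bound, the 3 vertices {0, 1, 4} are pairwise adjacent, and any tree decomposition puts a clique entirely inside one bag — forcing width ≥ 2. Hence tw(G) = 2 exactly.

2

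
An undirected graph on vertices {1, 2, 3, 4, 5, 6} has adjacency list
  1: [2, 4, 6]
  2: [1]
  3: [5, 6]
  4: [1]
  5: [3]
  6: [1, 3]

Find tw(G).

A width-1 tree decomposition is:
Bags: B1 = {3, 6}  B2 = {1, 6}  B3 = {1, 4}  B4 = {1, 2}  B5 = {3, 5}
Tree: B1–B2, B2–B3, B2–B4, B1–B5
The largest bag has 2 vertices, giving width 1; this decomposition certifies tw(G) ≤ 1. G has an edge, so its treewidth is at least 1. Hence tw(G) = 1 exactly.

1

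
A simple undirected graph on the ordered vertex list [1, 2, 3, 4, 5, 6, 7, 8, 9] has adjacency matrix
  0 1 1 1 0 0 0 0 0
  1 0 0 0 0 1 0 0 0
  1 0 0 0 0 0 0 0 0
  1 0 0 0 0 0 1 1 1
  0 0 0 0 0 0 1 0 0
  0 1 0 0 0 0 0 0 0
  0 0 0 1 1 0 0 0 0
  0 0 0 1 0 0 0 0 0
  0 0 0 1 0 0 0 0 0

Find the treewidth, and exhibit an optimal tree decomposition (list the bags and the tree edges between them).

Treewidth 1.
One optimal decomposition is:
Bags: B1 = {4, 9}  B2 = {1, 4}  B3 = {1, 3}  B4 = {4, 7}  B5 = {1, 2}  B6 = {4, 8}  B7 = {5, 7}  B8 = {2, 6}
Tree: B1–B2, B2–B3, B2–B4, B3–B5, B4–B6, B4–B7, B5–B8

Every bag has size at most 2, so the width is 2 − 1 = 1 and tw(G) ≤ 1. G has an edge, so its treewidth is at least 1. The upper and lower bounds meet at 1, so that is the treewidth.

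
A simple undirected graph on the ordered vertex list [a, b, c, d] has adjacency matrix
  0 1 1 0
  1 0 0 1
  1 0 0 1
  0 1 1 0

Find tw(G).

2

A width-2 tree decomposition is:
Bags: B1 = {b, c, d}  B2 = {a, b, c}
Tree: B1–B2
Each bag holds 3 vertices, so the decomposition has width 2, which upper-bounds the treewidth. Since c–d–b–a–c is a cycle in G, G is not acyclic. Forests are exactly the graphs of treewidth ≤ 1, so tw(G) ≥ 2. Hence tw(G) = 2 exactly.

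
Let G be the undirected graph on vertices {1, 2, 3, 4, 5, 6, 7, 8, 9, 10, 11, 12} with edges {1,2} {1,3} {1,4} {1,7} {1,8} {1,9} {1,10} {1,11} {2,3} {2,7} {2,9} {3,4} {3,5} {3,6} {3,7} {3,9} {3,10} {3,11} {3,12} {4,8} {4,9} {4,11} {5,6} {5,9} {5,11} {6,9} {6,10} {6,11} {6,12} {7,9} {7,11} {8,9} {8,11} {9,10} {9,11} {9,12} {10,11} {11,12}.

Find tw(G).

4

A width-4 tree decomposition is:
Bags: B1 = {3, 6, 9, 10, 11}  B2 = {1, 3, 9, 10, 11}  B3 = {1, 3, 7, 9, 11}  B4 = {3, 5, 6, 9, 11}  B5 = {3, 6, 9, 11, 12}  B6 = {1, 2, 3, 7, 9}  B7 = {1, 3, 4, 9, 11}  B8 = {1, 4, 8, 9, 11}
Tree: B1–B2, B2–B3, B1–B4, B4–B5, B3–B6, B2–B7, B7–B8
Each bag holds 5 vertices, so the decomposition has width 4, which upper-bounds the treewidth. On the other hand G contains the 5-clique {1, 4, 8, 9, 11}. A clique must lie in a single bag of any decomposition, so no decomposition can have width below 4. Therefore the treewidth is 4.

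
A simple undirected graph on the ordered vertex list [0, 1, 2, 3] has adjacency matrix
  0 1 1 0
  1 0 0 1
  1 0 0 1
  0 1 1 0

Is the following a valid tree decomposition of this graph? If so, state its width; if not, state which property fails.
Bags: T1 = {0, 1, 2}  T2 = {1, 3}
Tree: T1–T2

No — edge (2,3) lies in no bag.

A tree decomposition must satisfy three properties: every vertex lies in some bag; for every edge, both endpoints lie together in some bag; and for every vertex, the bags containing it form a connected subtree. Here edge (2,3) lies in no bag, so the decomposition is invalid.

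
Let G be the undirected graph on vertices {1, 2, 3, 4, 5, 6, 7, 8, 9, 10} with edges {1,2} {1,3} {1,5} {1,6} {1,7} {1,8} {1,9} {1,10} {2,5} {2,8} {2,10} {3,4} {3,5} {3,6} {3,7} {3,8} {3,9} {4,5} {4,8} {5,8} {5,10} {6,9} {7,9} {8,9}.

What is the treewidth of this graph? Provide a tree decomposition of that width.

Treewidth 3.
One optimal decomposition is:
Bags: B1 = {1, 3, 6, 9}  B2 = {1, 3, 8, 9}  B3 = {1, 3, 5, 8}  B4 = {1, 2, 5, 8}  B5 = {1, 2, 5, 10}  B6 = {3, 4, 5, 8}  B7 = {1, 3, 7, 9}
Tree: B1–B2, B2–B3, B3–B4, B4–B5, B3–B6, B2–B7

The largest bag has 4 vertices, giving width 3; this decomposition certifies tw(G) ≤ 3. For the lower bound, the 4 vertices {1, 2, 5, 10} are pairwise adjacent, and any tree decomposition puts a clique entirely inside one bag — forcing width ≥ 3. The upper and lower bounds meet at 3, so that is the treewidth.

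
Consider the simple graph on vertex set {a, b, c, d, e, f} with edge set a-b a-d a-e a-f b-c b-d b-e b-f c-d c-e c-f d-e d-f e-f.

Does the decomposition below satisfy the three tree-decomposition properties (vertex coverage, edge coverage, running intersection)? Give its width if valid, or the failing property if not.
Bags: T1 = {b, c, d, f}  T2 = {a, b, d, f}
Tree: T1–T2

A tree decomposition must satisfy three properties: every vertex lies in some bag; for every edge, both endpoints lie together in some bag; and for every vertex, the bags containing it form a connected subtree. Here vertex e appears in no bag, so the decomposition is invalid.

No — vertex e appears in no bag.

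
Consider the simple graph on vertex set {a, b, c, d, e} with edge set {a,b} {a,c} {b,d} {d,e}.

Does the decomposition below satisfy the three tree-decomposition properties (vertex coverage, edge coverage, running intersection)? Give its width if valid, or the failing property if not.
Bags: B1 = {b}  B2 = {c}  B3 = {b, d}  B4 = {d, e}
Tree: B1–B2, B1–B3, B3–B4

A tree decomposition must satisfy three properties: every vertex lies in some bag; for every edge, both endpoints lie together in some bag; and for every vertex, the bags containing it form a connected subtree. Here vertex a appears in no bag, so the decomposition is invalid.

No — vertex a appears in no bag.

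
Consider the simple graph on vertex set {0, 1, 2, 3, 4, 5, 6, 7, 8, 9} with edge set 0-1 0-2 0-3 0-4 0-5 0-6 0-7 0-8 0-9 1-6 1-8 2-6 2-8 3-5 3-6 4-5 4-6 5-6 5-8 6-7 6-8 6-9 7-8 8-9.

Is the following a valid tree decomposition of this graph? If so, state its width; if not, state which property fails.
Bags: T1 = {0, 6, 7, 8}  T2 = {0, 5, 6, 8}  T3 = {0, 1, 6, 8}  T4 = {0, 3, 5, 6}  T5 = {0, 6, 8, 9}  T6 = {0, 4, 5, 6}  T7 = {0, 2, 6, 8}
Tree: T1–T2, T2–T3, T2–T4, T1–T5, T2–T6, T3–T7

Vertex coverage: the bags together contain {0, 1, 2, 3, 4, 5, 6, 7, 8, 9}, the full vertex set. Edge coverage: each edge of G has both endpoints in at least one bag. Running intersection: for every vertex, the bags containing it form a connected subtree. All three properties hold, so this is a valid tree decomposition of width max|bag| − 1 = 3, and hence tw(G) ≤ 3.

Yes; width 3.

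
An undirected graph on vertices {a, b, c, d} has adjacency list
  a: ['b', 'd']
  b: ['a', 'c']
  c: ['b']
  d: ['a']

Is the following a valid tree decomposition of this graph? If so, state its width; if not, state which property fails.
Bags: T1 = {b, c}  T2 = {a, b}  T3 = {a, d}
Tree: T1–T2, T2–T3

Checking the three conditions: (i) the bags cover all of {a, b, c, d}; (ii) for each edge, some bag contains both endpoints; (iii) the bags containing any fixed vertex form a subtree. All hold, so the decomposition is valid with width 2 − 1 = 1.

Yes; width 1.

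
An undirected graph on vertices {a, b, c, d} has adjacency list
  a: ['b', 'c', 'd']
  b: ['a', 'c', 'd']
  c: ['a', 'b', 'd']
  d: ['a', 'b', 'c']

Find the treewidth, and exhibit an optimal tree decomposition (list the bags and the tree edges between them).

A single bag containing all 4 vertices is trivially a valid decomposition of width 3. On the other hand G contains the 4-clique {a, b, c, d}. A clique must lie in a single bag of any decomposition, so no decomposition can have width below 3. Hence tw(G) = 3 exactly.

Treewidth 3.
One optimal decomposition is:
Bags: B1 = {a, b, c, d}
Tree: (single bag)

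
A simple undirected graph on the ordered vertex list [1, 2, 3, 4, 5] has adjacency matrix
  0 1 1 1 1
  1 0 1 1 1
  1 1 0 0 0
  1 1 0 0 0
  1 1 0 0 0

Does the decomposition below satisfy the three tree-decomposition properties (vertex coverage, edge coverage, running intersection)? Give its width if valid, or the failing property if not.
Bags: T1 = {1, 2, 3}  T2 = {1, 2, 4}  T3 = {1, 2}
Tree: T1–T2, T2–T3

No — vertex 5 appears in no bag.

A tree decomposition must satisfy three properties: every vertex lies in some bag; for every edge, both endpoints lie together in some bag; and for every vertex, the bags containing it form a connected subtree. Here vertex 5 appears in no bag, so the decomposition is invalid.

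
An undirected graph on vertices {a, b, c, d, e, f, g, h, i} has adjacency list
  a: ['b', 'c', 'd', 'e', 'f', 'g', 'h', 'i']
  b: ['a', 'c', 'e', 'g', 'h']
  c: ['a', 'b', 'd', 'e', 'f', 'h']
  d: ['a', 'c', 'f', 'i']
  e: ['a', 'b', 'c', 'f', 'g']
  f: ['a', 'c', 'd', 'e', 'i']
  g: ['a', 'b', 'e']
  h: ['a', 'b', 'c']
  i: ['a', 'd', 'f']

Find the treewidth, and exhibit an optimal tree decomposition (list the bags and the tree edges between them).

The largest bag has 4 vertices, giving width 3; this decomposition certifies tw(G) ≤ 3. On the other hand G contains the 4-clique {a, b, e, g}. A clique must lie in a single bag of any decomposition, so no decomposition can have width below 3. Hence tw(G) = 3 exactly.

Treewidth 3.
One such decomposition:
Bags: B1 = {a, c, e, f}  B2 = {a, b, c, e}  B3 = {a, c, d, f}  B4 = {a, b, c, h}  B5 = {a, d, f, i}  B6 = {a, b, e, g}
Tree: B1–B2, B1–B3, B2–B4, B3–B5, B2–B6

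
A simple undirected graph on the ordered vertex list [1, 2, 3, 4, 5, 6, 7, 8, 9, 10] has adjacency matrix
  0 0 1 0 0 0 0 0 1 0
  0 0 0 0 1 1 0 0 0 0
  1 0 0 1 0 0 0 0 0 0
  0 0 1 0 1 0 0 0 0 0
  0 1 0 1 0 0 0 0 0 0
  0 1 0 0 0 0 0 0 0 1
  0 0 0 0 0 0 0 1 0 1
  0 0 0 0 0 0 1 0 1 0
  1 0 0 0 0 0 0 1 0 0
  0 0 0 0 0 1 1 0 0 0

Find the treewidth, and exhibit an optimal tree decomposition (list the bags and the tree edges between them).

Every bag has size at most 3, so the width is 3 − 1 = 2 and tw(G) ≤ 2. The edges 4–5–2–6–10–7–8–9–1–3–4 form a cycle, so G is not a tree and its treewidth is at least 2. Hence tw(G) = 2 exactly.

Treewidth 2.
One optimal decomposition is:
Bags: B1 = {2, 4, 5}  B2 = {2, 4, 6}  B3 = {4, 6, 10}  B4 = {4, 7, 10}  B5 = {4, 7, 8}  B6 = {4, 8, 9}  B7 = {1, 4, 9}  B8 = {1, 3, 4}
Tree: B1–B2, B2–B3, B3–B4, B4–B5, B5–B6, B6–B7, B7–B8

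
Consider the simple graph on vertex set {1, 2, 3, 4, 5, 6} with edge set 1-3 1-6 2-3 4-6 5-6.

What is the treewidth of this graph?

1

A width-1 tree decomposition is:
Bags: B1 = {1, 6}  B2 = {1, 3}  B3 = {2, 3}  B4 = {4, 6}  B5 = {5, 6}
Tree: B1–B2, B2–B3, B1–B4, B1–B5
The largest bag has 2 vertices, giving width 1; this decomposition certifies tw(G) ≤ 1. G has an edge, so its treewidth is at least 1. Combining the bounds, tw(G) = 1.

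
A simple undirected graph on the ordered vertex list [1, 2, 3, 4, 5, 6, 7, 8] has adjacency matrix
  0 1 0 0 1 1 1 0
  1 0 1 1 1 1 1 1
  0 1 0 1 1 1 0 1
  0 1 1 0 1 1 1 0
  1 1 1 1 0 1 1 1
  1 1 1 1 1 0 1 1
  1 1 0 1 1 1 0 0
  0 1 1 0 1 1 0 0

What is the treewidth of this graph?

A width-4 tree decomposition is:
Bags: B1 = {2, 3, 4, 5, 6}  B2 = {2, 4, 5, 6, 7}  B3 = {1, 2, 5, 6, 7}  B4 = {2, 3, 5, 6, 8}
Tree: B1–B2, B2–B3, B1–B4
Every bag has size at most 5, so the width is 5 − 1 = 4 and tw(G) ≤ 4. For the lower bound, the 5 vertices {1, 2, 5, 6, 7} are pairwise adjacent, and any tree decomposition puts a clique entirely inside one bag — forcing width ≥ 4. Hence tw(G) = 4 exactly.

4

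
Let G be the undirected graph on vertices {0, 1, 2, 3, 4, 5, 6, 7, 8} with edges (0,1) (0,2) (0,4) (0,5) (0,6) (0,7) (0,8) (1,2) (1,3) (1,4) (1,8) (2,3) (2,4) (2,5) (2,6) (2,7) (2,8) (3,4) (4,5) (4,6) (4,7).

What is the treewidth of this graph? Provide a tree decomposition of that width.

The largest bag has 4 vertices, giving width 3; this decomposition certifies tw(G) ≤ 3. On the other hand G contains the 4-clique {0, 1, 2, 8}. A clique must lie in a single bag of any decomposition, so no decomposition can have width below 3. Therefore the treewidth is 3.

Treewidth 3.
One optimal decomposition is:
Bags: B1 = {0, 1, 2, 4}  B2 = {0, 2, 4, 7}  B3 = {1, 2, 3, 4}  B4 = {0, 2, 4, 6}  B5 = {0, 1, 2, 8}  B6 = {0, 2, 4, 5}
Tree: B1–B2, B1–B3, B2–B4, B1–B5, B4–B6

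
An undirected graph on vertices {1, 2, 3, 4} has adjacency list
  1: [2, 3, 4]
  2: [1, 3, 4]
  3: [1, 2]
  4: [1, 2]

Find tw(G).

2

A width-2 tree decomposition is:
Bags: B1 = {1, 2, 4}  B2 = {1, 2, 3}
Tree: B1–B2
Every bag has size at most 3, so the width is 3 − 1 = 2 and tw(G) ≤ 2. For the lower bound, the 3 vertices {1, 2, 3} are pairwise adjacent, and any tree decomposition puts a clique entirely inside one bag — forcing width ≥ 2. Hence tw(G) = 2 exactly.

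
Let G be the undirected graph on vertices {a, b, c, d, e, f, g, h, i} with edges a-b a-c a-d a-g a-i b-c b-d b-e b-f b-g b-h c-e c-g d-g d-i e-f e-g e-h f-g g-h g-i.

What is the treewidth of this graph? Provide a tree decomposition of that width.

Each bag holds 4 vertices, so the decomposition has width 3, which upper-bounds the treewidth. Conversely, {a, b, d, g} is a clique of size 4, and the vertices of any clique must share a bag in every tree decomposition; so some bag has ≥ 4 vertices and tw(G) ≥ 3. Hence tw(G) = 3 exactly.

Treewidth 3.
One optimal decomposition is:
Bags: B1 = {a, b, c, g}  B2 = {b, c, e, g}  B3 = {a, b, d, g}  B4 = {b, e, g, h}  B5 = {b, e, f, g}  B6 = {a, d, g, i}
Tree: B1–B2, B1–B3, B2–B4, B4–B5, B3–B6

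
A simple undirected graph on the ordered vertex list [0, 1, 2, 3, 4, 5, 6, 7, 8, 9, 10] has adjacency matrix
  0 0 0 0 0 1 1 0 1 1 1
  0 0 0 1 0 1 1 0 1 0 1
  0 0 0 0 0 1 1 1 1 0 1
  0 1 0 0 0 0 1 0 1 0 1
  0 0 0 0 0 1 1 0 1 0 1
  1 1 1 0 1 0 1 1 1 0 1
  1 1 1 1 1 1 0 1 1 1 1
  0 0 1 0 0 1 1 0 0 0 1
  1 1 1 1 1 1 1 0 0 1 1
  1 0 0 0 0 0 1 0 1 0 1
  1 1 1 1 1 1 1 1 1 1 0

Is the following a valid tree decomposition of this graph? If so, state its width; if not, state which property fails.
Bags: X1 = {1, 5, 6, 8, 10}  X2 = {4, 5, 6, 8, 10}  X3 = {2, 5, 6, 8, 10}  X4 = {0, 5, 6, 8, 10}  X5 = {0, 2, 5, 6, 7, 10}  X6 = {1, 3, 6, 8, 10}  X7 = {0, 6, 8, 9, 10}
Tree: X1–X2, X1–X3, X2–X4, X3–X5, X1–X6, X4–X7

A tree decomposition must satisfy three properties: every vertex lies in some bag; for every edge, both endpoints lie together in some bag; and for every vertex, the bags containing it form a connected subtree. Here bags containing vertex 0 are not connected in the tree, so the decomposition is invalid.

No — bags containing vertex 0 are not connected in the tree.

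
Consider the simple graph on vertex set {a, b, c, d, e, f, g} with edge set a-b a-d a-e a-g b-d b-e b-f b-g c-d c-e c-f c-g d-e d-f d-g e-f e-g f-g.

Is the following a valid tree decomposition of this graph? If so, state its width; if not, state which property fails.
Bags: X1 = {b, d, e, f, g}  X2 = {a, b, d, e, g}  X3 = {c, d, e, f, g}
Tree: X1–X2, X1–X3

Yes; width 4.

Vertex coverage: the bags together contain {a, b, c, d, e, f, g}, the full vertex set. Edge coverage: each edge of G has both endpoints in at least one bag. Running intersection: for every vertex, the bags containing it form a connected subtree. All three properties hold, so this is a valid tree decomposition of width max|bag| − 1 = 4, and hence tw(G) ≤ 4.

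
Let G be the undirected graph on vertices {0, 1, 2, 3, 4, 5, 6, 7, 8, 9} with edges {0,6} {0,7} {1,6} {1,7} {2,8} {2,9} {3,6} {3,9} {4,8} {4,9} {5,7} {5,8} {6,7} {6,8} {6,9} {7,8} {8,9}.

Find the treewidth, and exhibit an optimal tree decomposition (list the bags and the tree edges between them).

The largest bag has 3 vertices, giving width 2; this decomposition certifies tw(G) ≤ 2. Conversely, {2, 8, 9} is a clique of size 3, and the vertices of any clique must share a bag in every tree decomposition; so some bag has ≥ 3 vertices and tw(G) ≥ 2. The upper and lower bounds meet at 2, so that is the treewidth.

Treewidth 2.
Bags: B1 = {0, 6, 7}  B2 = {6, 7, 8}  B3 = {6, 8, 9}  B4 = {1, 6, 7}  B5 = {2, 8, 9}  B6 = {5, 7, 8}  B7 = {3, 6, 9}  B8 = {4, 8, 9}
Tree: B1–B2, B2–B3, B1–B4, B3–B5, B2–B6, B3–B7, B3–B8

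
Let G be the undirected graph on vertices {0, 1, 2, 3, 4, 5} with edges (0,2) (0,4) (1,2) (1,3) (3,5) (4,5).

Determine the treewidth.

A width-2 tree decomposition is:
Bags: B1 = {1, 3, 5}  B2 = {1, 2, 5}  B3 = {0, 2, 5}  B4 = {0, 4, 5}
Tree: B1–B2, B2–B3, B3–B4
The largest bag has 3 vertices, giving width 2; this decomposition certifies tw(G) ≤ 2. For the lower bound, G contains the cycle 5–3–1–2–0–4–5, so G is not a forest; only forests have treewidth ≤ 1, hence tw(G) ≥ 2. Hence tw(G) = 2 exactly.

2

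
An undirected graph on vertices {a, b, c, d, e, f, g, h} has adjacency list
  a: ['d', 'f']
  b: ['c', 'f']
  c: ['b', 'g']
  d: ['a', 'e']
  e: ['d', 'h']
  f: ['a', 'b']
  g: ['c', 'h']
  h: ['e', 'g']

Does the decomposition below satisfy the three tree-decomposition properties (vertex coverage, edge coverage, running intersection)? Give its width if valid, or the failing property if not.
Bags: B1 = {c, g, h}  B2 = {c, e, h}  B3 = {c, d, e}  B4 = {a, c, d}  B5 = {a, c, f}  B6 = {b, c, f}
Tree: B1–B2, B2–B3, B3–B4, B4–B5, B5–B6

Checking the three conditions: (i) the bags cover all of {a, b, c, d, e, f, g, h}; (ii) for each edge, some bag contains both endpoints; (iii) the bags containing any fixed vertex form a subtree. All hold, so the decomposition is valid with width 3 − 1 = 2.

Yes; width 2.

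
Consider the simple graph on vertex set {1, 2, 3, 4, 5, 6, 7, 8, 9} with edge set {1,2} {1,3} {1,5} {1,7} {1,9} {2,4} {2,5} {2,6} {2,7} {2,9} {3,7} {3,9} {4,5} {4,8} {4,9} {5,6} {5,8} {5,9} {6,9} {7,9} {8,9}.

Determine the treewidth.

A width-3 tree decomposition is:
Bags: B1 = {1, 2, 7, 9}  B2 = {1, 2, 5, 9}  B3 = {2, 5, 6, 9}  B4 = {2, 4, 5, 9}  B5 = {1, 3, 7, 9}  B6 = {4, 5, 8, 9}
Tree: B1–B2, B2–B3, B3–B4, B1–B5, B4–B6
Every bag has size at most 4, so the width is 4 − 1 = 3 and tw(G) ≤ 3. On the other hand G contains the 4-clique {4, 5, 8, 9}. A clique must lie in a single bag of any decomposition, so no decomposition can have width below 3. Combining the bounds, tw(G) = 3.

3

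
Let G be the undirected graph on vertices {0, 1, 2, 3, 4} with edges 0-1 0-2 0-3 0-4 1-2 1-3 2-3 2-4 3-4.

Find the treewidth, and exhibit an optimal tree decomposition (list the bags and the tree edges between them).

Treewidth 3.
Bags: B1 = {0, 2, 3, 4}  B2 = {0, 1, 2, 3}
Tree: B1–B2

Each bag holds 4 vertices, so the decomposition has width 3, which upper-bounds the treewidth. Conversely, {0, 1, 2, 3} is a clique of size 4, and the vertices of any clique must share a bag in every tree decomposition; so some bag has ≥ 4 vertices and tw(G) ≥ 3. Hence tw(G) = 3 exactly.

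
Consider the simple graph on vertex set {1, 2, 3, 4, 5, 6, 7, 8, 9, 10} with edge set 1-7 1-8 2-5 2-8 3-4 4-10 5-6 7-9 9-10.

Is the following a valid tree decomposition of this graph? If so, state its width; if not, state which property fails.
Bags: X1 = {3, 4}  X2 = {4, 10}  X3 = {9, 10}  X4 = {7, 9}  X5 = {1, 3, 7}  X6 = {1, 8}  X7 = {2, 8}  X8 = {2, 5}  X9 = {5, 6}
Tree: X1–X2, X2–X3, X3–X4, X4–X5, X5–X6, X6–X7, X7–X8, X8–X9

No — bags containing vertex 3 are not connected in the tree.

A tree decomposition must satisfy three properties: every vertex lies in some bag; for every edge, both endpoints lie together in some bag; and for every vertex, the bags containing it form a connected subtree. Here bags containing vertex 3 are not connected in the tree, so the decomposition is invalid.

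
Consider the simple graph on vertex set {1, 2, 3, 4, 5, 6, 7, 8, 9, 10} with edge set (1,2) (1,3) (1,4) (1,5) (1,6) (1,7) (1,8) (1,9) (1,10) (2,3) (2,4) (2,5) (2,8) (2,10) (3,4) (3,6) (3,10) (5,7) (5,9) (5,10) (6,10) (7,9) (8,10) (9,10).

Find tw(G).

A width-3 tree decomposition is:
Bags: B1 = {1, 2, 5, 10}  B2 = {1, 5, 9, 10}  B3 = {1, 2, 3, 10}  B4 = {1, 2, 8, 10}  B5 = {1, 2, 3, 4}  B6 = {1, 3, 6, 10}  B7 = {1, 5, 7, 9}
Tree: B1–B2, B1–B3, B3–B4, B3–B5, B3–B6, B2–B7
Every bag has size at most 4, so the width is 4 − 1 = 3 and tw(G) ≤ 3. For the lower bound, the 4 vertices {1, 5, 9, 10} are pairwise adjacent, and any tree decomposition puts a clique entirely inside one bag — forcing width ≥ 3. The upper and lower bounds meet at 3, so that is the treewidth.

3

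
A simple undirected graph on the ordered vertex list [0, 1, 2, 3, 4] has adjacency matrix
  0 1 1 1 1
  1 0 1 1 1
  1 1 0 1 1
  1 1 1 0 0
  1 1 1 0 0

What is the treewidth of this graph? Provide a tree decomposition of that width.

Treewidth 3.
One such decomposition:
Bags: B1 = {0, 1, 2, 4}  B2 = {0, 1, 2, 3}
Tree: B1–B2

Each bag holds 4 vertices, so the decomposition has width 3, which upper-bounds the treewidth. Conversely, {0, 1, 2, 3} is a clique of size 4, and the vertices of any clique must share a bag in every tree decomposition; so some bag has ≥ 4 vertices and tw(G) ≥ 3. Therefore the treewidth is 3.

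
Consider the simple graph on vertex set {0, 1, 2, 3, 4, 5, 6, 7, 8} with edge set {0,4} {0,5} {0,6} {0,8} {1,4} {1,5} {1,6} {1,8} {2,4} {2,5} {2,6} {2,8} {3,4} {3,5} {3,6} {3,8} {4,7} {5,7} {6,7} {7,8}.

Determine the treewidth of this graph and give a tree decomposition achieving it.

Treewidth 4.
Bags: B1 = {4, 5, 6, 7, 8}  B2 = {1, 4, 5, 6, 8}  B3 = {0, 4, 5, 6, 8}  B4 = {3, 4, 5, 6, 8}  B5 = {2, 4, 5, 6, 8}
Tree: B1–B2, B2–B3, B3–B4, B4–B5

Each bag holds 5 vertices, so the decomposition has width 4, which upper-bounds the treewidth. For the lower bound: the 5 vertex sets {5,7}, {1,8}, {0,6}, {4}, {3} are disjoint, each induces a connected subgraph, and every pair is joined by at least one edge of G. Contracting each set to a single vertex therefore yields K_{5} as a minor, and since treewidth is minor-monotone, tw(G) ≥ tw(K_{5}) = 4. The upper and lower bounds meet at 4, so that is the treewidth.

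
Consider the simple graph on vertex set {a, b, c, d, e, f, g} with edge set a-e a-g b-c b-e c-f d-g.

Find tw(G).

A width-1 tree decomposition is:
Bags: B1 = {c, f}  B2 = {b, c}  B3 = {b, e}  B4 = {a, e}  B5 = {a, g}  B6 = {d, g}
Tree: B1–B2, B2–B3, B3–B4, B4–B5, B5–B6
Each bag holds 2 vertices, so the decomposition has width 1, which upper-bounds the treewidth. G has an edge, so its treewidth is at least 1. Hence tw(G) = 1 exactly.

1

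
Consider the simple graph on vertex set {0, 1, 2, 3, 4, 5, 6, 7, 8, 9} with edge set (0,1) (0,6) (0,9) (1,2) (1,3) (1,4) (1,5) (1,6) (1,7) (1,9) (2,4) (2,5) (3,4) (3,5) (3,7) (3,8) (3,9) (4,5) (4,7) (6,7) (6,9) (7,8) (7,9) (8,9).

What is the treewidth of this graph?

A width-3 tree decomposition is:
Bags: B1 = {1, 3, 7, 9}  B2 = {1, 3, 4, 7}  B3 = {1, 3, 4, 5}  B4 = {1, 2, 4, 5}  B5 = {1, 6, 7, 9}  B6 = {0, 1, 6, 9}  B7 = {3, 7, 8, 9}
Tree: B1–B2, B2–B3, B3–B4, B1–B5, B5–B6, B1–B7
Every bag has size at most 4, so the width is 4 − 1 = 3 and tw(G) ≤ 3. On the other hand G contains the 4-clique {3, 7, 8, 9}. A clique must lie in a single bag of any decomposition, so no decomposition can have width below 3. The upper and lower bounds meet at 3, so that is the treewidth.

3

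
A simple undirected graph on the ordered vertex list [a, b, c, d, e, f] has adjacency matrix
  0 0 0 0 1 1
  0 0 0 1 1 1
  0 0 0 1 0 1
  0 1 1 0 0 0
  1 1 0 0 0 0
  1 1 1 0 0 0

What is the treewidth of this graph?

A width-2 tree decomposition is:
Bags: B1 = {b, c, d}  B2 = {b, c, f}  B3 = {b, e, f}  B4 = {a, e, f}
Tree: B1–B2, B2–B3, B3–B4
Every bag has size at most 3, so the width is 3 − 1 = 2 and tw(G) ≤ 2. Since d–c–f–b–d is a cycle in G, G is not acyclic. Forests are exactly the graphs of treewidth ≤ 1, so tw(G) ≥ 2. Combining the bounds, tw(G) = 2.

2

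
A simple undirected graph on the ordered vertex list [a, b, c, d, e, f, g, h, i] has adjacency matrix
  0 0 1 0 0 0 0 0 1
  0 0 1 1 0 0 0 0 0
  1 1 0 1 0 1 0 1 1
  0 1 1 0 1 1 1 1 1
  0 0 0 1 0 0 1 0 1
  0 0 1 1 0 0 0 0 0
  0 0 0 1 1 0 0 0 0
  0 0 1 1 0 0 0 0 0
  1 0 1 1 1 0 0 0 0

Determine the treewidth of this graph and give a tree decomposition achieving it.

Treewidth 2.
One such decomposition:
Bags: B1 = {c, d, i}  B2 = {d, e, i}  B3 = {c, d, h}  B4 = {d, e, g}  B5 = {b, c, d}  B6 = {c, d, f}  B7 = {a, c, i}
Tree: B1–B2, B1–B3, B2–B4, B1–B5, B1–B6, B1–B7

Every bag has size at most 3, so the width is 3 − 1 = 2 and tw(G) ≤ 2. On the other hand G contains the 3-clique {d, e, g}. A clique must lie in a single bag of any decomposition, so no decomposition can have width below 2. The upper and lower bounds meet at 2, so that is the treewidth.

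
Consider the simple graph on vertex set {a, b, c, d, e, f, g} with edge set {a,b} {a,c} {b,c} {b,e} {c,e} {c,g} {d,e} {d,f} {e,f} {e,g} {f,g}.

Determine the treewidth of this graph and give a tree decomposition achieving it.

Treewidth 2.
One such decomposition:
Bags: B1 = {e, f, g}  B2 = {c, e, g}  B3 = {d, e, f}  B4 = {b, c, e}  B5 = {a, b, c}
Tree: B1–B2, B1–B3, B2–B4, B4–B5

The largest bag has 3 vertices, giving width 2; this decomposition certifies tw(G) ≤ 2. On the other hand G contains the 3-clique {c, e, g}. A clique must lie in a single bag of any decomposition, so no decomposition can have width below 2. Therefore the treewidth is 2.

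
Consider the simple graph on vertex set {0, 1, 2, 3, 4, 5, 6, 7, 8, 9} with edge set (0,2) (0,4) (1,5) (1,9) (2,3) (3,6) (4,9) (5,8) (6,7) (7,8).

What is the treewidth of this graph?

A width-2 tree decomposition is:
Bags: B1 = {6, 7, 8}  B2 = {5, 6, 8}  B3 = {1, 5, 6}  B4 = {1, 6, 9}  B5 = {4, 6, 9}  B6 = {0, 4, 6}  B7 = {0, 2, 6}  B8 = {2, 3, 6}
Tree: B1–B2, B2–B3, B3–B4, B4–B5, B5–B6, B6–B7, B7–B8
The largest bag has 3 vertices, giving width 2; this decomposition certifies tw(G) ≤ 2. For the lower bound, G contains the cycle 6–7–8–5–1–9–4–0–2–3–6, so G is not a forest; only forests have treewidth ≤ 1, hence tw(G) ≥ 2. The upper and lower bounds meet at 2, so that is the treewidth.

2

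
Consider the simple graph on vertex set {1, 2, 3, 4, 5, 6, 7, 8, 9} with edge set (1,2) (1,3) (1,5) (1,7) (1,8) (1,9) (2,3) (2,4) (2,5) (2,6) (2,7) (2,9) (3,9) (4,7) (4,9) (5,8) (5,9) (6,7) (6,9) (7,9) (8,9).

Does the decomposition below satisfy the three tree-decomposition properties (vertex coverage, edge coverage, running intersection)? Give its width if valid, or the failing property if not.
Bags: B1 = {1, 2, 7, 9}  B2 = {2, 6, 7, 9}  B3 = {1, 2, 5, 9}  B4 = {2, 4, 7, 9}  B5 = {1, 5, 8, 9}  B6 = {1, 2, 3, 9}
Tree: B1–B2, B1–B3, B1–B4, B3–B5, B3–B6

Every vertex of G appears in some bag (union = {1, 2, 3, 4, 5, 6, 7, 8, 9}); every edge is covered by a bag; and for each vertex v the set of bags containing v is connected in the bag tree. The decomposition is therefore valid. The largest bag has 4 vertices, so the width is 3.

Yes; width 3.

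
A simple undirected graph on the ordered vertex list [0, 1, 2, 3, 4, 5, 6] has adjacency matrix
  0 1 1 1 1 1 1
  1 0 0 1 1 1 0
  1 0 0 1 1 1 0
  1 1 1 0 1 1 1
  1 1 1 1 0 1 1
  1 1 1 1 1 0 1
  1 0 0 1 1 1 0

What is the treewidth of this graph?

4

A width-4 tree decomposition is:
Bags: B1 = {0, 2, 3, 4, 5}  B2 = {0, 1, 3, 4, 5}  B3 = {0, 3, 4, 5, 6}
Tree: B1–B2, B1–B3
The largest bag has 5 vertices, giving width 4; this decomposition certifies tw(G) ≤ 4. For the lower bound, the 5 vertices {0, 1, 3, 4, 5} are pairwise adjacent, and any tree decomposition puts a clique entirely inside one bag — forcing width ≥ 4. Therefore the treewidth is 4.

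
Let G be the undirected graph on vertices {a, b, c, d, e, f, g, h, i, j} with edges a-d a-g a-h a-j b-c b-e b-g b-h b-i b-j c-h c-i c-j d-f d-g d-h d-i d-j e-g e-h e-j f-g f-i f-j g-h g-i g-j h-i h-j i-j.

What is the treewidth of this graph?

4

A width-4 tree decomposition is:
Bags: B1 = {b, g, h, i, j}  B2 = {b, e, g, h, j}  B3 = {b, c, h, i, j}  B4 = {d, g, h, i, j}  B5 = {a, d, g, h, j}  B6 = {d, f, g, i, j}
Tree: B1–B2, B1–B3, B1–B4, B4–B5, B4–B6
Each bag holds 5 vertices, so the decomposition has width 4, which upper-bounds the treewidth. On the other hand G contains the 5-clique {a, d, g, h, j}. A clique must lie in a single bag of any decomposition, so no decomposition can have width below 4. Combining the bounds, tw(G) = 4.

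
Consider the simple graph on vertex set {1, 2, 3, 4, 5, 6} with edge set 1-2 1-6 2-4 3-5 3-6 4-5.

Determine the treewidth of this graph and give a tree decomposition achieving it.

The largest bag has 3 vertices, giving width 2; this decomposition certifies tw(G) ≤ 2. The edges 1–2–4–5–3–6–1 form a cycle, so G is not a tree and its treewidth is at least 2. Therefore the treewidth is 2.

Treewidth 2.
One such decomposition:
Bags: B1 = {1, 2, 4}  B2 = {1, 4, 5}  B3 = {1, 3, 5}  B4 = {1, 3, 6}
Tree: B1–B2, B2–B3, B3–B4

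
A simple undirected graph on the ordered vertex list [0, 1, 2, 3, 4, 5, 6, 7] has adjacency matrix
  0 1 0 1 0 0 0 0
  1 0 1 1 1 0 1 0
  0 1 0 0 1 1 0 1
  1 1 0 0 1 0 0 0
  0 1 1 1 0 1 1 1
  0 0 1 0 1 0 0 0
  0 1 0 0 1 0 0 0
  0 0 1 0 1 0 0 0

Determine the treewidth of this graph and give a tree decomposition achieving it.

Treewidth 2.
One such decomposition:
Bags: B1 = {1, 2, 4}  B2 = {1, 3, 4}  B3 = {0, 1, 3}  B4 = {1, 4, 6}  B5 = {2, 4, 5}  B6 = {2, 4, 7}
Tree: B1–B2, B2–B3, B1–B4, B1–B5, B1–B6

The largest bag has 3 vertices, giving width 2; this decomposition certifies tw(G) ≤ 2. Conversely, {0, 1, 3} is a clique of size 3, and the vertices of any clique must share a bag in every tree decomposition; so some bag has ≥ 3 vertices and tw(G) ≥ 2. Hence tw(G) = 2 exactly.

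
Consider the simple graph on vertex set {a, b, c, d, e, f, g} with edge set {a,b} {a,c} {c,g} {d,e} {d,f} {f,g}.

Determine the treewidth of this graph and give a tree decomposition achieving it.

Treewidth 1.
Bags: B1 = {d, e}  B2 = {d, f}  B3 = {f, g}  B4 = {c, g}  B5 = {a, c}  B6 = {a, b}
Tree: B1–B2, B2–B3, B3–B4, B4–B5, B5–B6

The largest bag has 2 vertices, giving width 1; this decomposition certifies tw(G) ≤ 1. G has an edge, so its treewidth is at least 1. Combining the bounds, tw(G) = 1.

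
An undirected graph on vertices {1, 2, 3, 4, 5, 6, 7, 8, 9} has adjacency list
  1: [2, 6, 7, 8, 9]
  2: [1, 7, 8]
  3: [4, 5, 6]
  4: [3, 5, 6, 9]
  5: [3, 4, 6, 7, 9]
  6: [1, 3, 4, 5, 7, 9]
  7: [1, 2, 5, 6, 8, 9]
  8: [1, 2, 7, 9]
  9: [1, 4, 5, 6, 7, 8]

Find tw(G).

A width-3 tree decomposition is:
Bags: B1 = {4, 5, 6, 9}  B2 = {5, 6, 7, 9}  B3 = {1, 6, 7, 9}  B4 = {3, 4, 5, 6}  B5 = {1, 7, 8, 9}  B6 = {1, 2, 7, 8}
Tree: B1–B2, B2–B3, B1–B4, B3–B5, B5–B6
Each bag holds 4 vertices, so the decomposition has width 3, which upper-bounds the treewidth. On the other hand G contains the 4-clique {1, 7, 8, 9}. A clique must lie in a single bag of any decomposition, so no decomposition can have width below 3. Hence tw(G) = 3 exactly.

3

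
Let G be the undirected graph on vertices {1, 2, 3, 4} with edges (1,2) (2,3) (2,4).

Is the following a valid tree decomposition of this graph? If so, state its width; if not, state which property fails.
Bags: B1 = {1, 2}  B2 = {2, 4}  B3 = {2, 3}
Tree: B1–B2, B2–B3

Yes; width 1.

Checking the three conditions: (i) the bags cover all of {1, 2, 3, 4}; (ii) for each edge, some bag contains both endpoints; (iii) the bags containing any fixed vertex form a subtree. All hold, so the decomposition is valid with width 2 − 1 = 1.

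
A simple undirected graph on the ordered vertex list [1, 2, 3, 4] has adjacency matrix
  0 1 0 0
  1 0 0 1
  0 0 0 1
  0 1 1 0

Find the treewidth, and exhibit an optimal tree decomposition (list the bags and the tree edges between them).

Every bag has size at most 2, so the width is 2 − 1 = 1 and tw(G) ≤ 1. Since G has at least one edge (e.g. 3–4), it is not an edgeless graph, so tw(G) ≥ 1. Combining the bounds, tw(G) = 1.

Treewidth 1.
One optimal decomposition is:
Bags: B1 = {3, 4}  B2 = {2, 4}  B3 = {1, 2}
Tree: B1–B2, B2–B3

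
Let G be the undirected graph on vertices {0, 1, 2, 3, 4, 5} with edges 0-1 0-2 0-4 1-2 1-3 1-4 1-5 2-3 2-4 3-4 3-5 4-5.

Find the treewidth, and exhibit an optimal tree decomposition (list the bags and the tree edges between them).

Treewidth 3.
One such decomposition:
Bags: B1 = {1, 2, 3, 4}  B2 = {1, 3, 4, 5}  B3 = {0, 1, 2, 4}
Tree: B1–B2, B1–B3

The largest bag has 4 vertices, giving width 3; this decomposition certifies tw(G) ≤ 3. Conversely, {0, 1, 2, 4} is a clique of size 4, and the vertices of any clique must share a bag in every tree decomposition; so some bag has ≥ 4 vertices and tw(G) ≥ 3. The upper and lower bounds meet at 3, so that is the treewidth.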